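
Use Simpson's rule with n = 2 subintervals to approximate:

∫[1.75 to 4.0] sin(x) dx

f(x) = sin(x)
a = 1.75, b = 4.0, n = 2
h = (b - a)/n = 1.125000

Simpson's rule: (h/3)[f(x₀) + 4f(x₁) + 2f(x₂) + ... + f(xₙ)]

x_0 = 1.7500, f(x_0) = 0.983986, coefficient = 1
x_1 = 2.8750, f(x_1) = 0.263446, coefficient = 4
x_2 = 4.0000, f(x_2) = -0.756802, coefficient = 1

I ≈ (1.125000/3) × 1.280967 = 0.480363
Exact value: 0.475398
Error: 0.004965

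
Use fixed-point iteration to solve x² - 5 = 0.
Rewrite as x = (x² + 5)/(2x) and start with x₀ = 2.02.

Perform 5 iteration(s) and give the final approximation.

Equation: x² - 5 = 0
Fixed-point form: x = (x² + 5)/(2x)
x₀ = 2.02

x_1 = g(2.020000) = 2.247624
x_2 = g(2.247624) = 2.236098
x_3 = g(2.236098) = 2.236068
x_4 = g(2.236068) = 2.236068
x_5 = g(2.236068) = 2.236068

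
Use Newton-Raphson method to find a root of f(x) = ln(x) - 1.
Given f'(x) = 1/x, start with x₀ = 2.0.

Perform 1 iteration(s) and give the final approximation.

f(x) = ln(x) - 1
f'(x) = 1/x
x₀ = 2.0

Newton-Raphson formula: x_{n+1} = x_n - f(x_n)/f'(x_n)

Iteration 1:
  f(2.000000) = -0.306853
  f'(2.000000) = 0.500000
  x_1 = 2.000000 - (-0.306853)/0.500000 = 2.613706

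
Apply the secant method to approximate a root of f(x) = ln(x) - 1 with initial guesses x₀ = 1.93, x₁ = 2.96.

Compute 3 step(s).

f(x) = ln(x) - 1
x₀ = 1.93, x₁ = 2.96

Secant formula: x_{n+1} = x_n - f(x_n)(x_n - x_{n-1})/(f(x_n) - f(x_{n-1}))

Iteration 1:
  f(1.930000) = -0.342480
  f(2.960000) = 0.085189
  x_2 = 2.960000 - 0.085189×(2.960000 - 1.930000)/(0.085189 - (-0.342480))
       = 2.754830
Iteration 2:
  f(2.960000) = 0.085189
  f(2.754830) = 0.013356
  x_3 = 2.754830 - 0.013356×(2.754830 - 2.960000)/(0.013356 - 0.085189)
       = 2.716684
Iteration 3:
  f(2.754830) = 0.013356
  f(2.716684) = -0.000588
  x_4 = 2.716684 - (-0.000588)×(2.716684 - 2.754830)/(-0.000588 - 0.013356)
       = 2.718293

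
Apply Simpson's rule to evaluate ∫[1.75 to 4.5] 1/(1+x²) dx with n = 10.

f(x) = 1/(1+x²)
a = 1.75, b = 4.5, n = 10
h = (b - a)/n = 0.275000

Simpson's rule: (h/3)[f(x₀) + 4f(x₁) + 2f(x₂) + ... + f(xₙ)]

x_0 = 1.7500, f(x_0) = 0.246154, coefficient = 1
x_1 = 2.0250, f(x_1) = 0.196054, coefficient = 4
x_2 = 2.3000, f(x_2) = 0.158983, coefficient = 2
x_3 = 2.5750, f(x_3) = 0.131051, coefficient = 4
x_4 = 2.8500, f(x_4) = 0.109619, coefficient = 2
x_5 = 3.1250, f(x_5) = 0.092888, coefficient = 4
x_6 = 3.4000, f(x_6) = 0.079618, coefficient = 2
x_7 = 3.6750, f(x_7) = 0.068939, coefficient = 4
x_8 = 3.9500, f(x_8) = 0.060232, coefficient = 2
x_9 = 4.2250, f(x_9) = 0.053049, coefficient = 4
x_10 = 4.5000, f(x_10) = 0.047059, coefficient = 1

I ≈ (0.275000/3) × 3.278039 = 0.300487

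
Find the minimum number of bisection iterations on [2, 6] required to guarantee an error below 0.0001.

We need (b-a)/2^n ≤ 0.0001
(6 - 2)/2^n ≤ 0.0001
4/2^n ≤ 0.0001
2^n ≥ 40000
n ≥ log₂(40000) = 15.29
n ≥ 16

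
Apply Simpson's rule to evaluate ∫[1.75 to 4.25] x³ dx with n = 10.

f(x) = x³
a = 1.75, b = 4.25, n = 10
h = (b - a)/n = 0.250000

Simpson's rule: (h/3)[f(x₀) + 4f(x₁) + 2f(x₂) + ... + f(xₙ)]

x_0 = 1.7500, f(x_0) = 5.359375, coefficient = 1
x_1 = 2.0000, f(x_1) = 8.000000, coefficient = 4
x_2 = 2.2500, f(x_2) = 11.390625, coefficient = 2
x_3 = 2.5000, f(x_3) = 15.625000, coefficient = 4
x_4 = 2.7500, f(x_4) = 20.796875, coefficient = 2
x_5 = 3.0000, f(x_5) = 27.000000, coefficient = 4
x_6 = 3.2500, f(x_6) = 34.328125, coefficient = 2
x_7 = 3.5000, f(x_7) = 42.875000, coefficient = 4
x_8 = 3.7500, f(x_8) = 52.734375, coefficient = 2
x_9 = 4.0000, f(x_9) = 64.000000, coefficient = 4
x_10 = 4.2500, f(x_10) = 76.765625, coefficient = 1

I ≈ (0.250000/3) × 950.625000 = 79.218750
Exact value: 79.218750
Error: 0.000000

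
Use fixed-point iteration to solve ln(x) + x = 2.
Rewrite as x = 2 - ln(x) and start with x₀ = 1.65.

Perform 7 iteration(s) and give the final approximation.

Equation: ln(x) + x = 2
Fixed-point form: x = 2 - ln(x)
x₀ = 1.65

x_1 = g(1.650000) = 1.499225
x_2 = g(1.499225) = 1.595052
x_3 = g(1.595052) = 1.533094
x_4 = g(1.533094) = 1.572712
x_5 = g(1.572712) = 1.547198
x_6 = g(1.547198) = 1.563554
x_7 = g(1.563554) = 1.553038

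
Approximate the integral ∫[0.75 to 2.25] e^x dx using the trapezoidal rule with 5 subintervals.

f(x) = e^x
a = 0.75, b = 2.25, n = 5
h = (b - a)/n = 0.300000

Trapezoidal rule: (h/2)[f(x₀) + 2f(x₁) + 2f(x₂) + ... + f(xₙ)]

x_0 = 0.7500, f(x_0) = 2.117000, coefficient = 1
x_1 = 1.0500, f(x_1) = 2.857651, coefficient = 2
x_2 = 1.3500, f(x_2) = 3.857426, coefficient = 2
x_3 = 1.6500, f(x_3) = 5.206980, coefficient = 2
x_4 = 1.9500, f(x_4) = 7.028688, coefficient = 2
x_5 = 2.2500, f(x_5) = 9.487736, coefficient = 1

I ≈ (0.300000/2) × 49.506224 = 7.425934
Exact value: 7.370736
Error: 0.055198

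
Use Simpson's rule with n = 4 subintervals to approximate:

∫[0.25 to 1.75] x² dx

f(x) = x²
a = 0.25, b = 1.75, n = 4
h = (b - a)/n = 0.375000

Simpson's rule: (h/3)[f(x₀) + 4f(x₁) + 2f(x₂) + ... + f(xₙ)]

x_0 = 0.2500, f(x_0) = 0.062500, coefficient = 1
x_1 = 0.6250, f(x_1) = 0.390625, coefficient = 4
x_2 = 1.0000, f(x_2) = 1.000000, coefficient = 2
x_3 = 1.3750, f(x_3) = 1.890625, coefficient = 4
x_4 = 1.7500, f(x_4) = 3.062500, coefficient = 1

I ≈ (0.375000/3) × 14.250000 = 1.781250
Exact value: 1.781250
Error: 0.000000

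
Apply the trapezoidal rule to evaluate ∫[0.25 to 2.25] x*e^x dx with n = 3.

f(x) = x*e^x
a = 0.25, b = 2.25, n = 3
h = (b - a)/n = 0.666667

Trapezoidal rule: (h/2)[f(x₀) + 2f(x₁) + 2f(x₂) + ... + f(xₙ)]

x_0 = 0.2500, f(x_0) = 0.321006, coefficient = 1
x_1 = 0.9167, f(x_1) = 2.292528, coefficient = 2
x_2 = 1.5833, f(x_2) = 7.712679, coefficient = 2
x_3 = 2.2500, f(x_3) = 21.347406, coefficient = 1

I ≈ (0.666667/2) × 41.678828 = 13.892943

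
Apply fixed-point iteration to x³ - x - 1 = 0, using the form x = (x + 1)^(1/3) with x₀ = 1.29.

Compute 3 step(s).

Equation: x³ - x - 1 = 0
Fixed-point form: x = (x + 1)^(1/3)
x₀ = 1.29

x_1 = g(1.290000) = 1.318090
x_2 = g(1.318090) = 1.323458
x_3 = g(1.323458) = 1.324479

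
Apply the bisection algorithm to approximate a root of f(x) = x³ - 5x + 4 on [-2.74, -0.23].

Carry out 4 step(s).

f(x) = x³ - 5x + 4
Initial interval: [-2.74, -0.23]

Iteration 1:
  c_1 = (-2.740000 + (-0.230000))/2 = -1.485000
  f(c_1) = f(-1.485000) = 8.150241
  f(a) × f(c) < 0, new interval: [-2.740000, -1.485000]
Iteration 2:
  c_2 = (-2.740000 + (-1.485000))/2 = -2.112500
  f(c_2) = f(-2.112500) = 5.135139
  f(a) × f(c) < 0, new interval: [-2.740000, -2.112500]
Iteration 3:
  c_3 = (-2.740000 + (-2.112500))/2 = -2.426250
  f(c_3) = f(-2.426250) = 1.848671
  f(a) × f(c) < 0, new interval: [-2.740000, -2.426250]
Iteration 4:
  c_4 = (-2.740000 + (-2.426250))/2 = -2.583125
  f(c_4) = f(-2.583125) = -0.320366
  f(a) × f(c) ≥ 0, new interval: [-2.583125, -2.426250]

After 4 iteration(s), the approximation is c_4 = -2.583125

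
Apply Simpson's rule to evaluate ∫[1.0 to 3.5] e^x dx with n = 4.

f(x) = e^x
a = 1.0, b = 3.5, n = 4
h = (b - a)/n = 0.625000

Simpson's rule: (h/3)[f(x₀) + 4f(x₁) + 2f(x₂) + ... + f(xₙ)]

x_0 = 1.0000, f(x_0) = 2.718282, coefficient = 1
x_1 = 1.6250, f(x_1) = 5.078419, coefficient = 4
x_2 = 2.2500, f(x_2) = 9.487736, coefficient = 2
x_3 = 2.8750, f(x_3) = 17.725424, coefficient = 4
x_4 = 3.5000, f(x_4) = 33.115452, coefficient = 1

I ≈ (0.625000/3) × 146.024578 = 30.421787
Exact value: 30.397170
Error: 0.024617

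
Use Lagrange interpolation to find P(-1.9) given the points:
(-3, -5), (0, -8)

Lagrange interpolation formula:
P(x) = Σ yᵢ × Lᵢ(x)
where Lᵢ(x) = Π_{j≠i} (x - xⱼ)/(xᵢ - xⱼ)

L_0(-1.9) = (-1.9 - 0)/(-3 - 0) = 0.633333
L_1(-1.9) = (-1.9 - (-3))/(0 - (-3)) = 0.366667

P(-1.9) = (-5)×L_0(-1.9) + (-8)×L_1(-1.9)
P(-1.9) = -6.100000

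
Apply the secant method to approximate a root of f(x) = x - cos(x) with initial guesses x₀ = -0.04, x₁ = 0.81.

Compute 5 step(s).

f(x) = x - cos(x)
x₀ = -0.04, x₁ = 0.81

Secant formula: x_{n+1} = x_n - f(x_n)(x_n - x_{n-1})/(f(x_n) - f(x_{n-1}))

Iteration 1:
  f(-0.040000) = -1.039200
  f(0.810000) = 0.120502
  x_2 = 0.810000 - 0.120502×(0.810000 - (-0.040000))/(0.120502 - (-1.039200))
       = 0.721679
Iteration 2:
  f(0.810000) = 0.120502
  f(0.721679) = -0.029019
  x_3 = 0.721679 - (-0.029019)×(0.721679 - 0.810000)/(-0.029019 - 0.120502)
       = 0.738820
Iteration 3:
  f(0.721679) = -0.029019
  f(0.738820) = -0.000443
  x_4 = 0.738820 - (-0.000443)×(0.738820 - 0.721679)/(-0.000443 - (-0.029019))
       = 0.739086
Iteration 4:
  f(0.738820) = -0.000443
  f(0.739086) = 0.000002
  x_5 = 0.739086 - 0.000002×(0.739086 - 0.738820)/(0.000002 - (-0.000443))
       = 0.739085
Iteration 5:
  f(0.739086) = 0.000002
  f(0.739085) = 0.000000
  x_6 = 0.739085 - 0.000000×(0.739085 - 0.739086)/(0.000000 - 0.000002)
       = 0.739085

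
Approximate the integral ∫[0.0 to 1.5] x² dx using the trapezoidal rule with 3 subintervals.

f(x) = x²
a = 0.0, b = 1.5, n = 3
h = (b - a)/n = 0.500000

Trapezoidal rule: (h/2)[f(x₀) + 2f(x₁) + 2f(x₂) + ... + f(xₙ)]

x_0 = 0.0000, f(x_0) = 0.000000, coefficient = 1
x_1 = 0.5000, f(x_1) = 0.250000, coefficient = 2
x_2 = 1.0000, f(x_2) = 1.000000, coefficient = 2
x_3 = 1.5000, f(x_3) = 2.250000, coefficient = 1

I ≈ (0.500000/2) × 4.750000 = 1.187500
Exact value: 1.125000
Error: 0.062500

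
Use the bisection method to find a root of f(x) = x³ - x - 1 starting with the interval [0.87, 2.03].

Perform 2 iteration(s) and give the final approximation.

f(x) = x³ - x - 1
Initial interval: [0.87, 2.03]

Iteration 1:
  c_1 = (0.870000 + 2.030000)/2 = 1.450000
  f(c_1) = f(1.450000) = 0.598625
  f(a) × f(c) < 0, new interval: [0.870000, 1.450000]
Iteration 2:
  c_2 = (0.870000 + 1.450000)/2 = 1.160000
  f(c_2) = f(1.160000) = -0.599104
  f(a) × f(c) ≥ 0, new interval: [1.160000, 1.450000]

After 2 iteration(s), the approximation is c_2 = 1.160000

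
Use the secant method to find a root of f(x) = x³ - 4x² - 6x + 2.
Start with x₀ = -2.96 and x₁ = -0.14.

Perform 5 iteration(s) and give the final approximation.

f(x) = x³ - 4x² - 6x + 2
x₀ = -2.96, x₁ = -0.14

Secant formula: x_{n+1} = x_n - f(x_n)(x_n - x_{n-1})/(f(x_n) - f(x_{n-1}))

Iteration 1:
  f(-2.960000) = -41.220736
  f(-0.140000) = 2.758856
  x_2 = -0.140000 - 2.758856×(-0.140000 - (-2.960000))/(2.758856 - (-41.220736))
       = -0.316900
Iteration 2:
  f(-0.140000) = 2.758856
  f(-0.316900) = 3.467872
  x_3 = -0.316900 - 3.467872×(-0.316900 - (-0.140000))/(3.467872 - 2.758856)
       = 0.548336
Iteration 3:
  f(-0.316900) = 3.467872
  f(0.548336) = -2.327832
  x_4 = 0.548336 - (-2.327832)×(0.548336 - (-0.316900))/(-2.327832 - 3.467872)
       = 0.200816
Iteration 4:
  f(0.548336) = -2.327832
  f(0.200816) = 0.641896
  x_5 = 0.200816 - 0.641896×(0.200816 - 0.548336)/(0.641896 - (-2.327832))
       = 0.275931
Iteration 5:
  f(0.200816) = 0.641896
  f(0.275931) = 0.060872
  x_6 = 0.275931 - 0.060872×(0.275931 - 0.200816)/(0.060872 - 0.641896)
       = 0.283800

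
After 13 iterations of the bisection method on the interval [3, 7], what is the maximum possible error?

Bisection error bound: |error| ≤ (b-a)/2^n
|error| ≤ (7 - 3)/2^13 = 4/2^13
|error| ≤ 0.0004882812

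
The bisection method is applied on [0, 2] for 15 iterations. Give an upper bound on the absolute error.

Bisection error bound: |error| ≤ (b-a)/2^n
|error| ≤ (2 - 0)/2^15 = 2/2^15
|error| ≤ 0.0000610352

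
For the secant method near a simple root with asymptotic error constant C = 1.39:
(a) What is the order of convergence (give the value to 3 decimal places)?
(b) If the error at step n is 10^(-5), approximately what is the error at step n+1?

(a) Secant method has superlinear convergence with order φ = (1+√5)/2 ≈ 1.618.
    This means |e_{n+1}| ≈ C|e_n|^1.618.

(b) With |e_n| = 10^(-5) and C = 1.39:
    |e_{n+1}| ≈ 1.39 × (10^(-5))^1.618 = 1.39 × 10^(-8.09)

(a) ≈ 1.618 (golden ratio); (b) |e_{n+1}| ≈ 1.129e-08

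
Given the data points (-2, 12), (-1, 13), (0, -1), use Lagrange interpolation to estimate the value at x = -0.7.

Lagrange interpolation formula:
P(x) = Σ yᵢ × Lᵢ(x)
where Lᵢ(x) = Π_{j≠i} (x - xⱼ)/(xᵢ - xⱼ)

L_0(-0.7) = (-0.7 - (-1))/(-2 - (-1)) × (-0.7 - 0)/(-2 - 0) = -0.105000
L_1(-0.7) = (-0.7 - (-2))/(-1 - (-2)) × (-0.7 - 0)/(-1 - 0) = 0.910000
L_2(-0.7) = (-0.7 - (-2))/(0 - (-2)) × (-0.7 - (-1))/(0 - (-1)) = 0.195000

P(-0.7) = 12×L_0(-0.7) + 13×L_1(-0.7) + (-1)×L_2(-0.7)
P(-0.7) = 10.375000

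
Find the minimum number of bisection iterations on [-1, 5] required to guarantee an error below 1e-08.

We need (b-a)/2^n ≤ 1e-08
(5 - (-1))/2^n ≤ 1e-08
6/2^n ≤ 1e-08
2^n ≥ 600000000
n ≥ log₂(600000000) = 29.16
n ≥ 30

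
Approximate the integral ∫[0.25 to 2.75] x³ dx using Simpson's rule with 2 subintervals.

f(x) = x³
a = 0.25, b = 2.75, n = 2
h = (b - a)/n = 1.250000

Simpson's rule: (h/3)[f(x₀) + 4f(x₁) + 2f(x₂) + ... + f(xₙ)]

x_0 = 0.2500, f(x_0) = 0.015625, coefficient = 1
x_1 = 1.5000, f(x_1) = 3.375000, coefficient = 4
x_2 = 2.7500, f(x_2) = 20.796875, coefficient = 1

I ≈ (1.250000/3) × 34.312500 = 14.296875
Exact value: 14.296875
Error: 0.000000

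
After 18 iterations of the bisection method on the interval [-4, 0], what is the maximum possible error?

Bisection error bound: |error| ≤ (b-a)/2^n
|error| ≤ (0 - (-4))/2^18 = 4/2^18
|error| ≤ 0.0000152588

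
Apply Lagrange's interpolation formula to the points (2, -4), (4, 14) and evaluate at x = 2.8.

Lagrange interpolation formula:
P(x) = Σ yᵢ × Lᵢ(x)
where Lᵢ(x) = Π_{j≠i} (x - xⱼ)/(xᵢ - xⱼ)

L_0(2.8) = (2.8 - 4)/(2 - 4) = 0.600000
L_1(2.8) = (2.8 - 2)/(4 - 2) = 0.400000

P(2.8) = (-4)×L_0(2.8) + 14×L_1(2.8)
P(2.8) = 3.200000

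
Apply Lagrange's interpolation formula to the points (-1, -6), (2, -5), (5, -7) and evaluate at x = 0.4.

Lagrange interpolation formula:
P(x) = Σ yᵢ × Lᵢ(x)
where Lᵢ(x) = Π_{j≠i} (x - xⱼ)/(xᵢ - xⱼ)

L_0(0.4) = (0.4 - 2)/(-1 - 2) × (0.4 - 5)/(-1 - 5) = 0.408889
L_1(0.4) = (0.4 - (-1))/(2 - (-1)) × (0.4 - 5)/(2 - 5) = 0.715556
L_2(0.4) = (0.4 - (-1))/(5 - (-1)) × (0.4 - 2)/(5 - 2) = -0.124444

P(0.4) = (-6)×L_0(0.4) + (-5)×L_1(0.4) + (-7)×L_2(0.4)
P(0.4) = -5.160000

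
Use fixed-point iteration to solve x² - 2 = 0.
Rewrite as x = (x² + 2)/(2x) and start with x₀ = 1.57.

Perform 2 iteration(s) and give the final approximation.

Equation: x² - 2 = 0
Fixed-point form: x = (x² + 2)/(2x)
x₀ = 1.57

x_1 = g(1.570000) = 1.421943
x_2 = g(1.421943) = 1.414235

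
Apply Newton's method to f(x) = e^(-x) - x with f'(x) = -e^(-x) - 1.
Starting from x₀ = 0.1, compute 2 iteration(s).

f(x) = e^(-x) - x
f'(x) = -e^(-x) - 1
x₀ = 0.1

Newton-Raphson formula: x_{n+1} = x_n - f(x_n)/f'(x_n)

Iteration 1:
  f(0.100000) = 0.804837
  f'(0.100000) = -1.904837
  x_1 = 0.100000 - 0.804837/(-1.904837) = 0.522523
Iteration 2:
  f(0.522523) = 0.070500
  f'(0.522523) = -1.593023
  x_2 = 0.522523 - 0.070500/(-1.593023) = 0.566778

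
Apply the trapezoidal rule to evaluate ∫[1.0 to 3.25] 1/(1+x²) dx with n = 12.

f(x) = 1/(1+x²)
a = 1.0, b = 3.25, n = 12
h = (b - a)/n = 0.187500

Trapezoidal rule: (h/2)[f(x₀) + 2f(x₁) + 2f(x₂) + ... + f(xₙ)]

x_0 = 1.0000, f(x_0) = 0.500000, coefficient = 1
x_1 = 1.1875, f(x_1) = 0.414911, coefficient = 2
x_2 = 1.3750, f(x_2) = 0.345946, coefficient = 2
x_3 = 1.5625, f(x_3) = 0.290579, coefficient = 2
x_4 = 1.7500, f(x_4) = 0.246154, coefficient = 2
x_5 = 1.9375, f(x_5) = 0.210353, coefficient = 2
x_6 = 2.1250, f(x_6) = 0.181303, coefficient = 2
x_7 = 2.3125, f(x_7) = 0.157538, coefficient = 2
x_8 = 2.5000, f(x_8) = 0.137931, coefficient = 2
x_9 = 2.6875, f(x_9) = 0.121615, coefficient = 2
x_10 = 2.8750, f(x_10) = 0.107926, coefficient = 2
x_11 = 3.0625, f(x_11) = 0.096349, coefficient = 2
x_12 = 3.2500, f(x_12) = 0.086486, coefficient = 1

I ≈ (0.187500/2) × 5.207698 = 0.488222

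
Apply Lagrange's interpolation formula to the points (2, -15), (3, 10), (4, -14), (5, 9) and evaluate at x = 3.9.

Lagrange interpolation formula:
P(x) = Σ yᵢ × Lᵢ(x)
where Lᵢ(x) = Π_{j≠i} (x - xⱼ)/(xᵢ - xⱼ)

L_0(3.9) = (3.9 - 3)/(2 - 3) × (3.9 - 4)/(2 - 4) × (3.9 - 5)/(2 - 5) = -0.016500
L_1(3.9) = (3.9 - 2)/(3 - 2) × (3.9 - 4)/(3 - 4) × (3.9 - 5)/(3 - 5) = 0.104500
L_2(3.9) = (3.9 - 2)/(4 - 2) × (3.9 - 3)/(4 - 3) × (3.9 - 5)/(4 - 5) = 0.940500
L_3(3.9) = (3.9 - 2)/(5 - 2) × (3.9 - 3)/(5 - 3) × (3.9 - 4)/(5 - 4) = -0.028500

P(3.9) = (-15)×L_0(3.9) + 10×L_1(3.9) + (-14)×L_2(3.9) + 9×L_3(3.9)
P(3.9) = -12.131000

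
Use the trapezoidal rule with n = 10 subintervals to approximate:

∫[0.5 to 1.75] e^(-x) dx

f(x) = e^(-x)
a = 0.5, b = 1.75, n = 10
h = (b - a)/n = 0.125000

Trapezoidal rule: (h/2)[f(x₀) + 2f(x₁) + 2f(x₂) + ... + f(xₙ)]

x_0 = 0.5000, f(x_0) = 0.606531, coefficient = 1
x_1 = 0.6250, f(x_1) = 0.535261, coefficient = 2
x_2 = 0.7500, f(x_2) = 0.472367, coefficient = 2
x_3 = 0.8750, f(x_3) = 0.416862, coefficient = 2
x_4 = 1.0000, f(x_4) = 0.367879, coefficient = 2
x_5 = 1.1250, f(x_5) = 0.324652, coefficient = 2
x_6 = 1.2500, f(x_6) = 0.286505, coefficient = 2
x_7 = 1.3750, f(x_7) = 0.252840, coefficient = 2
x_8 = 1.5000, f(x_8) = 0.223130, coefficient = 2
x_9 = 1.6250, f(x_9) = 0.196912, coefficient = 2
x_10 = 1.7500, f(x_10) = 0.173774, coefficient = 1

I ≈ (0.125000/2) × 6.933121 = 0.433320
Exact value: 0.432757
Error: 0.000563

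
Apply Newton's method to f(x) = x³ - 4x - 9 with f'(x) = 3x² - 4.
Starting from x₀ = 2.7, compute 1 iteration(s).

f(x) = x³ - 4x - 9
f'(x) = 3x² - 4
x₀ = 2.7

Newton-Raphson formula: x_{n+1} = x_n - f(x_n)/f'(x_n)

Iteration 1:
  f(2.700000) = -0.117000
  f'(2.700000) = 17.870000
  x_1 = 2.700000 - (-0.117000)/17.870000 = 2.706547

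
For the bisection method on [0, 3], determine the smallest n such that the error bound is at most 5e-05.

We need (b-a)/2^n ≤ 5e-05
(3 - 0)/2^n ≤ 5e-05
3/2^n ≤ 5e-05
2^n ≥ 60000
n ≥ log₂(60000) = 15.87
n ≥ 16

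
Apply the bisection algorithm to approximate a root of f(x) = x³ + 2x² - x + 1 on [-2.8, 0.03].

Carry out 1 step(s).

f(x) = x³ + 2x² - x + 1
Initial interval: [-2.8, 0.03]

Iteration 1:
  c_1 = (-2.800000 + 0.030000)/2 = -1.385000
  f(c_1) = f(-1.385000) = 3.564708
  f(a) × f(c) < 0, new interval: [-2.800000, -1.385000]

After 1 iteration(s), the approximation is c_1 = -1.385000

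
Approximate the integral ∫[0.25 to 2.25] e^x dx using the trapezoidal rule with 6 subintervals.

f(x) = e^x
a = 0.25, b = 2.25, n = 6
h = (b - a)/n = 0.333333

Trapezoidal rule: (h/2)[f(x₀) + 2f(x₁) + 2f(x₂) + ... + f(xₙ)]

x_0 = 0.2500, f(x_0) = 1.284025, coefficient = 1
x_1 = 0.5833, f(x_1) = 1.792002, coefficient = 2
x_2 = 0.9167, f(x_2) = 2.500940, coefficient = 2
x_3 = 1.2500, f(x_3) = 3.490343, coefficient = 2
x_4 = 1.5833, f(x_4) = 4.871166, coefficient = 2
x_5 = 1.9167, f(x_5) = 6.798260, coefficient = 2
x_6 = 2.2500, f(x_6) = 9.487736, coefficient = 1

I ≈ (0.333333/2) × 49.677182 = 8.279530
Exact value: 8.203710
Error: 0.075820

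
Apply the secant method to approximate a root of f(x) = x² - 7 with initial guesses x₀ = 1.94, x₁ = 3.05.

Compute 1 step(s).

f(x) = x² - 7
x₀ = 1.94, x₁ = 3.05

Secant formula: x_{n+1} = x_n - f(x_n)(x_n - x_{n-1})/(f(x_n) - f(x_{n-1}))

Iteration 1:
  f(1.940000) = -3.236400
  f(3.050000) = 2.302500
  x_2 = 3.050000 - 2.302500×(3.050000 - 1.940000)/(2.302500 - (-3.236400))
       = 2.588577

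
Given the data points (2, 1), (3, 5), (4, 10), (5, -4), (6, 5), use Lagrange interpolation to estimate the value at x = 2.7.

Lagrange interpolation formula:
P(x) = Σ yᵢ × Lᵢ(x)
where Lᵢ(x) = Π_{j≠i} (x - xⱼ)/(xᵢ - xⱼ)

L_0(2.7) = (2.7 - 3)/(2 - 3) × (2.7 - 4)/(2 - 4) × (2.7 - 5)/(2 - 5) × (2.7 - 6)/(2 - 6) = 0.123337
L_1(2.7) = (2.7 - 2)/(3 - 2) × (2.7 - 4)/(3 - 4) × (2.7 - 5)/(3 - 5) × (2.7 - 6)/(3 - 6) = 1.151150
L_2(2.7) = (2.7 - 2)/(4 - 2) × (2.7 - 3)/(4 - 3) × (2.7 - 5)/(4 - 5) × (2.7 - 6)/(4 - 6) = -0.398475
L_3(2.7) = (2.7 - 2)/(5 - 2) × (2.7 - 3)/(5 - 3) × (2.7 - 4)/(5 - 4) × (2.7 - 6)/(5 - 6) = 0.150150
L_4(2.7) = (2.7 - 2)/(6 - 2) × (2.7 - 3)/(6 - 3) × (2.7 - 4)/(6 - 4) × (2.7 - 5)/(6 - 5) = -0.026162

P(2.7) = 1×L_0(2.7) + 5×L_1(2.7) + 10×L_2(2.7) + (-4)×L_3(2.7) + 5×L_4(2.7)
P(2.7) = 1.162925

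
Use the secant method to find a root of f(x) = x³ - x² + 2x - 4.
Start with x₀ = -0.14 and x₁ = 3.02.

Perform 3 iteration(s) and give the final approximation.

f(x) = x³ - x² + 2x - 4
x₀ = -0.14, x₁ = 3.02

Secant formula: x_{n+1} = x_n - f(x_n)(x_n - x_{n-1})/(f(x_n) - f(x_{n-1}))

Iteration 1:
  f(-0.140000) = -4.302344
  f(3.020000) = 20.463208
  x_2 = 3.020000 - 20.463208×(3.020000 - (-0.140000))/(20.463208 - (-4.302344))
       = 0.408964
Iteration 2:
  f(3.020000) = 20.463208
  f(0.408964) = -3.280923
  x_3 = 0.408964 - (-3.280923)×(0.408964 - 3.020000)/(-3.280923 - 20.463208)
       = 0.769753
Iteration 3:
  f(0.408964) = -3.280923
  f(0.769753) = -2.596920
  x_4 = 0.769753 - (-2.596920)×(0.769753 - 0.408964)/(-2.596920 - (-3.280923))
       = 2.139541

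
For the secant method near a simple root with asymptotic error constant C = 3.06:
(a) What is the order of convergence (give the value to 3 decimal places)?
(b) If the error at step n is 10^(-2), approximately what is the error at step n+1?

(a) Secant method has superlinear convergence with order φ = (1+√5)/2 ≈ 1.618.
    This means |e_{n+1}| ≈ C|e_n|^1.618.

(b) With |e_n| = 10^(-2) and C = 3.06:
    |e_{n+1}| ≈ 3.06 × (10^(-2))^1.618 = 3.06 × 10^(-3.24)

(a) ≈ 1.618 (golden ratio); (b) |e_{n+1}| ≈ 1.777e-03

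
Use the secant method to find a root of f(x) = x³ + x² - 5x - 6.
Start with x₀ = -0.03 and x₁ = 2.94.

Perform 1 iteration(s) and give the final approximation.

f(x) = x³ + x² - 5x - 6
x₀ = -0.03, x₁ = 2.94

Secant formula: x_{n+1} = x_n - f(x_n)(x_n - x_{n-1})/(f(x_n) - f(x_{n-1}))

Iteration 1:
  f(-0.030000) = -5.849127
  f(2.940000) = 13.355784
  x_2 = 2.940000 - 13.355784×(2.940000 - (-0.030000))/(13.355784 - (-5.849127))
       = 0.874555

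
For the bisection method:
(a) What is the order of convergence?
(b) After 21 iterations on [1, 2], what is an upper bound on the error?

(a) Bisection has linear (order 1) convergence; the error is halved each step.

(b) Error bound = (b-a)/2^n = (2 - 1)/2^{21}
    = 1/2^{21}

(a) 1 (linear); (b) error ≤ 4.77e-07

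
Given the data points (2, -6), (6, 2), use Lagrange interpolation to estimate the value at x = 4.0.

Lagrange interpolation formula:
P(x) = Σ yᵢ × Lᵢ(x)
where Lᵢ(x) = Π_{j≠i} (x - xⱼ)/(xᵢ - xⱼ)

L_0(4.0) = (4.0 - 6)/(2 - 6) = 0.500000
L_1(4.0) = (4.0 - 2)/(6 - 2) = 0.500000

P(4.0) = (-6)×L_0(4.0) + 2×L_1(4.0)
P(4.0) = -2.000000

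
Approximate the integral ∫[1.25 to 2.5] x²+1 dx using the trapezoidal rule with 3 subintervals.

f(x) = x²+1
a = 1.25, b = 2.5, n = 3
h = (b - a)/n = 0.416667

Trapezoidal rule: (h/2)[f(x₀) + 2f(x₁) + 2f(x₂) + ... + f(xₙ)]

x_0 = 1.2500, f(x_0) = 2.562500, coefficient = 1
x_1 = 1.6667, f(x_1) = 3.777778, coefficient = 2
x_2 = 2.0833, f(x_2) = 5.340278, coefficient = 2
x_3 = 2.5000, f(x_3) = 7.250000, coefficient = 1

I ≈ (0.416667/2) × 28.048611 = 5.843461
Exact value: 5.807292
Error: 0.036169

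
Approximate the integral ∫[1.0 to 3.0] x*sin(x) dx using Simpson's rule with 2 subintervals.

f(x) = x*sin(x)
a = 1.0, b = 3.0, n = 2
h = (b - a)/n = 1.000000

Simpson's rule: (h/3)[f(x₀) + 4f(x₁) + 2f(x₂) + ... + f(xₙ)]

x_0 = 1.0000, f(x_0) = 0.841471, coefficient = 1
x_1 = 2.0000, f(x_1) = 1.818595, coefficient = 4
x_2 = 3.0000, f(x_2) = 0.423360, coefficient = 1

I ≈ (1.000000/3) × 8.539210 = 2.846403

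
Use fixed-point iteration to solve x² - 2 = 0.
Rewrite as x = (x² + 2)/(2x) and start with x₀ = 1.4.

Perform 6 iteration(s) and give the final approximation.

Equation: x² - 2 = 0
Fixed-point form: x = (x² + 2)/(2x)
x₀ = 1.4

x_1 = g(1.400000) = 1.414286
x_2 = g(1.414286) = 1.414214
x_3 = g(1.414214) = 1.414214
x_4 = g(1.414214) = 1.414214
x_5 = g(1.414214) = 1.414214
x_6 = g(1.414214) = 1.414214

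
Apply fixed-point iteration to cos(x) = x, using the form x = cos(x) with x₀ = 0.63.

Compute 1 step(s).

Equation: cos(x) = x
Fixed-point form: x = cos(x)
x₀ = 0.63

x_1 = g(0.630000) = 0.808028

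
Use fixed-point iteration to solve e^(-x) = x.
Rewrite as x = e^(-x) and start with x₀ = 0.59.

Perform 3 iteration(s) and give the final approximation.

Equation: e^(-x) = x
Fixed-point form: x = e^(-x)
x₀ = 0.59

x_1 = g(0.590000) = 0.554327
x_2 = g(0.554327) = 0.574459
x_3 = g(0.574459) = 0.563010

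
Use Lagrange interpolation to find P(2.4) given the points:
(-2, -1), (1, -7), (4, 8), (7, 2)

Lagrange interpolation formula:
P(x) = Σ yᵢ × Lᵢ(x)
where Lᵢ(x) = Π_{j≠i} (x - xⱼ)/(xᵢ - xⱼ)

L_0(2.4) = (2.4 - 1)/(-2 - 1) × (2.4 - 4)/(-2 - 4) × (2.4 - 7)/(-2 - 7) = -0.063605
L_1(2.4) = (2.4 - (-2))/(1 - (-2)) × (2.4 - 4)/(1 - 4) × (2.4 - 7)/(1 - 7) = 0.599704
L_2(2.4) = (2.4 - (-2))/(4 - (-2)) × (2.4 - 1)/(4 - 1) × (2.4 - 7)/(4 - 7) = 0.524741
L_3(2.4) = (2.4 - (-2))/(7 - (-2)) × (2.4 - 1)/(7 - 1) × (2.4 - 4)/(7 - 4) = -0.060840

P(2.4) = (-1)×L_0(2.4) + (-7)×L_1(2.4) + 8×L_2(2.4) + 2×L_3(2.4)
P(2.4) = -0.058074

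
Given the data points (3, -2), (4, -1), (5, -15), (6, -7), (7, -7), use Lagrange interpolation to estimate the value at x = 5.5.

Lagrange interpolation formula:
P(x) = Σ yᵢ × Lᵢ(x)
where Lᵢ(x) = Π_{j≠i} (x - xⱼ)/(xᵢ - xⱼ)

L_0(5.5) = (5.5 - 4)/(3 - 4) × (5.5 - 5)/(3 - 5) × (5.5 - 6)/(3 - 6) × (5.5 - 7)/(3 - 7) = 0.023438
L_1(5.5) = (5.5 - 3)/(4 - 3) × (5.5 - 5)/(4 - 5) × (5.5 - 6)/(4 - 6) × (5.5 - 7)/(4 - 7) = -0.156250
L_2(5.5) = (5.5 - 3)/(5 - 3) × (5.5 - 4)/(5 - 4) × (5.5 - 6)/(5 - 6) × (5.5 - 7)/(5 - 7) = 0.703125
L_3(5.5) = (5.5 - 3)/(6 - 3) × (5.5 - 4)/(6 - 4) × (5.5 - 5)/(6 - 5) × (5.5 - 7)/(6 - 7) = 0.468750
L_4(5.5) = (5.5 - 3)/(7 - 3) × (5.5 - 4)/(7 - 4) × (5.5 - 5)/(7 - 5) × (5.5 - 6)/(7 - 6) = -0.039062

P(5.5) = (-2)×L_0(5.5) + (-1)×L_1(5.5) + (-15)×L_2(5.5) + (-7)×L_3(5.5) + (-7)×L_4(5.5)
P(5.5) = -13.445312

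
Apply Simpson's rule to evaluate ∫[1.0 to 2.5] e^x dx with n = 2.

f(x) = e^x
a = 1.0, b = 2.5, n = 2
h = (b - a)/n = 0.750000

Simpson's rule: (h/3)[f(x₀) + 4f(x₁) + 2f(x₂) + ... + f(xₙ)]

x_0 = 1.0000, f(x_0) = 2.718282, coefficient = 1
x_1 = 1.7500, f(x_1) = 5.754603, coefficient = 4
x_2 = 2.5000, f(x_2) = 12.182494, coefficient = 1

I ≈ (0.750000/3) × 37.919186 = 9.479797
Exact value: 9.464212
Error: 0.015584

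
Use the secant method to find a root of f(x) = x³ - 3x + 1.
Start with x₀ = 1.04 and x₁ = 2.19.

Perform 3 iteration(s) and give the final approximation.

f(x) = x³ - 3x + 1
x₀ = 1.04, x₁ = 2.19

Secant formula: x_{n+1} = x_n - f(x_n)(x_n - x_{n-1})/(f(x_n) - f(x_{n-1}))

Iteration 1:
  f(1.040000) = -0.995136
  f(2.190000) = 4.933459
  x_2 = 2.190000 - 4.933459×(2.190000 - 1.040000)/(4.933459 - (-0.995136))
       = 1.233032
Iteration 2:
  f(2.190000) = 4.933459
  f(1.233032) = -0.824434
  x_3 = 1.233032 - (-0.824434)×(1.233032 - 2.190000)/(-0.824434 - 4.933459)
       = 1.370054
Iteration 3:
  f(1.233032) = -0.824434
  f(1.370054) = -0.538506
  x_4 = 1.370054 - (-0.538506)×(1.370054 - 1.233032)/(-0.538506 - (-0.824434))
       = 1.628115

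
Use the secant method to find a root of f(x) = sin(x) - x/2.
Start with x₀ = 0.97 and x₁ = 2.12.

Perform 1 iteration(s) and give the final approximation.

f(x) = sin(x) - x/2
x₀ = 0.97, x₁ = 2.12

Secant formula: x_{n+1} = x_n - f(x_n)(x_n - x_{n-1})/(f(x_n) - f(x_{n-1}))

Iteration 1:
  f(0.970000) = 0.339886
  f(2.120000) = -0.207060
  x_2 = 2.120000 - (-0.207060)×(2.120000 - 0.970000)/(-0.207060 - 0.339886)
       = 1.684639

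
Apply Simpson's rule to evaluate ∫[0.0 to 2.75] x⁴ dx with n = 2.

f(x) = x⁴
a = 0.0, b = 2.75, n = 2
h = (b - a)/n = 1.375000

Simpson's rule: (h/3)[f(x₀) + 4f(x₁) + 2f(x₂) + ... + f(xₙ)]

x_0 = 0.0000, f(x_0) = 0.000000, coefficient = 1
x_1 = 1.3750, f(x_1) = 3.574463, coefficient = 4
x_2 = 2.7500, f(x_2) = 57.191406, coefficient = 1

I ≈ (1.375000/3) × 71.489258 = 32.765910
Exact value: 31.455273
Error: 1.310636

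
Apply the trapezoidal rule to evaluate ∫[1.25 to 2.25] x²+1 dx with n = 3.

f(x) = x²+1
a = 1.25, b = 2.25, n = 3
h = (b - a)/n = 0.333333

Trapezoidal rule: (h/2)[f(x₀) + 2f(x₁) + 2f(x₂) + ... + f(xₙ)]

x_0 = 1.2500, f(x_0) = 2.562500, coefficient = 1
x_1 = 1.5833, f(x_1) = 3.506944, coefficient = 2
x_2 = 1.9167, f(x_2) = 4.673611, coefficient = 2
x_3 = 2.2500, f(x_3) = 6.062500, coefficient = 1

I ≈ (0.333333/2) × 24.986111 = 4.164352
Exact value: 4.145833
Error: 0.018519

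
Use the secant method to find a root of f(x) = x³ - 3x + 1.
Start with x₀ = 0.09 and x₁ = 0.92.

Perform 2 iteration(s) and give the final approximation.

f(x) = x³ - 3x + 1
x₀ = 0.09, x₁ = 0.92

Secant formula: x_{n+1} = x_n - f(x_n)(x_n - x_{n-1})/(f(x_n) - f(x_{n-1}))

Iteration 1:
  f(0.090000) = 0.730729
  f(0.920000) = -0.981312
  x_2 = 0.920000 - (-0.981312)×(0.920000 - 0.090000)/(-0.981312 - 0.730729)
       = 0.444258
Iteration 2:
  f(0.920000) = -0.981312
  f(0.444258) = -0.245094
  x_3 = 0.444258 - (-0.245094)×(0.444258 - 0.920000)/(-0.245094 - (-0.981312))
       = 0.285879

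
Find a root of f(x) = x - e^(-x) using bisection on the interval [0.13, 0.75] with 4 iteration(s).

f(x) = x - e^(-x)
Initial interval: [0.13, 0.75]

Iteration 1:
  c_1 = (0.130000 + 0.750000)/2 = 0.440000
  f(c_1) = f(0.440000) = -0.204036
  f(a) × f(c) ≥ 0, new interval: [0.440000, 0.750000]
Iteration 2:
  c_2 = (0.440000 + 0.750000)/2 = 0.595000
  f(c_2) = f(0.595000) = 0.043437
  f(a) × f(c) < 0, new interval: [0.440000, 0.595000]
Iteration 3:
  c_3 = (0.440000 + 0.595000)/2 = 0.517500
  f(c_3) = f(0.517500) = -0.078509
  f(a) × f(c) ≥ 0, new interval: [0.517500, 0.595000]
Iteration 4:
  c_4 = (0.517500 + 0.595000)/2 = 0.556250
  f(c_4) = f(0.556250) = -0.017105
  f(a) × f(c) ≥ 0, new interval: [0.556250, 0.595000]

After 4 iteration(s), the approximation is c_4 = 0.556250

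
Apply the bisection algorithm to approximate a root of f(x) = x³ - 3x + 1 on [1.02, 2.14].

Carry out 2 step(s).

f(x) = x³ - 3x + 1
Initial interval: [1.02, 2.14]

Iteration 1:
  c_1 = (1.020000 + 2.140000)/2 = 1.580000
  f(c_1) = f(1.580000) = 0.204312
  f(a) × f(c) < 0, new interval: [1.020000, 1.580000]
Iteration 2:
  c_2 = (1.020000 + 1.580000)/2 = 1.300000
  f(c_2) = f(1.300000) = -0.703000
  f(a) × f(c) ≥ 0, new interval: [1.300000, 1.580000]

After 2 iteration(s), the approximation is c_2 = 1.300000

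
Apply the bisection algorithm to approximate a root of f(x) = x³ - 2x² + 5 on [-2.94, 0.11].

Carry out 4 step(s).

f(x) = x³ - 2x² + 5
Initial interval: [-2.94, 0.11]

Iteration 1:
  c_1 = (-2.940000 + 0.110000)/2 = -1.415000
  f(c_1) = f(-1.415000) = -1.837598
  f(a) × f(c) ≥ 0, new interval: [-1.415000, 0.110000]
Iteration 2:
  c_2 = (-1.415000 + 0.110000)/2 = -0.652500
  f(c_2) = f(-0.652500) = 3.870682
  f(a) × f(c) < 0, new interval: [-1.415000, -0.652500]
Iteration 3:
  c_3 = (-1.415000 + (-0.652500))/2 = -1.033750
  f(c_3) = f(-1.033750) = 1.758016
  f(a) × f(c) < 0, new interval: [-1.415000, -1.033750]
Iteration 4:
  c_4 = (-1.415000 + (-1.033750))/2 = -1.224375
  f(c_4) = f(-1.224375) = 0.166358
  f(a) × f(c) < 0, new interval: [-1.415000, -1.224375]

After 4 iteration(s), the approximation is c_4 = -1.224375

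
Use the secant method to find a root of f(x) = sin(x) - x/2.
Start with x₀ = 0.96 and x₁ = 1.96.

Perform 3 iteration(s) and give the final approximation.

f(x) = sin(x) - x/2
x₀ = 0.96, x₁ = 1.96

Secant formula: x_{n+1} = x_n - f(x_n)(x_n - x_{n-1})/(f(x_n) - f(x_{n-1}))

Iteration 1:
  f(0.960000) = 0.339192
  f(1.960000) = -0.054788
  x_2 = 1.960000 - (-0.054788)×(1.960000 - 0.960000)/(-0.054788 - 0.339192)
       = 1.820936
Iteration 2:
  f(1.960000) = -0.054788
  f(1.820936) = 0.058410
  x_3 = 1.820936 - 0.058410×(1.820936 - 1.960000)/(0.058410 - (-0.054788))
       = 1.892692
Iteration 3:
  f(1.820936) = 0.058410
  f(1.892692) = 0.002291
  x_4 = 1.892692 - 0.002291×(1.892692 - 1.820936)/(0.002291 - 0.058410)
       = 1.895622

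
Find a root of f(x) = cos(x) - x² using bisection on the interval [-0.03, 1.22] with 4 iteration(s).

f(x) = cos(x) - x²
Initial interval: [-0.03, 1.22]

Iteration 1:
  c_1 = (-0.030000 + 1.220000)/2 = 0.595000
  f(c_1) = f(0.595000) = 0.474123
  f(a) × f(c) ≥ 0, new interval: [0.595000, 1.220000]
Iteration 2:
  c_2 = (0.595000 + 1.220000)/2 = 0.907500
  f(c_2) = f(0.907500) = -0.207839
  f(a) × f(c) < 0, new interval: [0.595000, 0.907500]
Iteration 3:
  c_3 = (0.595000 + 0.907500)/2 = 0.751250
  f(c_3) = f(0.751250) = 0.166460
  f(a) × f(c) ≥ 0, new interval: [0.751250, 0.907500]
Iteration 4:
  c_4 = (0.751250 + 0.907500)/2 = 0.829375
  f(c_4) = f(0.829375) = -0.012526
  f(a) × f(c) < 0, new interval: [0.751250, 0.829375]

After 4 iteration(s), the approximation is c_4 = 0.829375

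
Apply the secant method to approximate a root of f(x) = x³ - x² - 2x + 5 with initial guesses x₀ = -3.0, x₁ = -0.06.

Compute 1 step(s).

f(x) = x³ - x² - 2x + 5
x₀ = -3.0, x₁ = -0.06

Secant formula: x_{n+1} = x_n - f(x_n)(x_n - x_{n-1})/(f(x_n) - f(x_{n-1}))

Iteration 1:
  f(-3.000000) = -25.000000
  f(-0.060000) = 5.116184
  x_2 = -0.060000 - 5.116184×(-0.060000 - (-3.000000))/(5.116184 - (-25.000000))
       = -0.559452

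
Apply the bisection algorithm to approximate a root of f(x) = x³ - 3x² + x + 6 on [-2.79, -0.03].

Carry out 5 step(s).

f(x) = x³ - 3x² + x + 6
Initial interval: [-2.79, -0.03]

Iteration 1:
  c_1 = (-2.790000 + (-0.030000))/2 = -1.410000
  f(c_1) = f(-1.410000) = -4.177521
  f(a) × f(c) ≥ 0, new interval: [-1.410000, -0.030000]
Iteration 2:
  c_2 = (-1.410000 + (-0.030000))/2 = -0.720000
  f(c_2) = f(-0.720000) = 3.351552
  f(a) × f(c) < 0, new interval: [-1.410000, -0.720000]
Iteration 3:
  c_3 = (-1.410000 + (-0.720000))/2 = -1.065000
  f(c_3) = f(-1.065000) = 0.324375
  f(a) × f(c) < 0, new interval: [-1.410000, -1.065000]
Iteration 4:
  c_4 = (-1.410000 + (-1.065000))/2 = -1.237500
  f(c_4) = f(-1.237500) = -1.726834
  f(a) × f(c) ≥ 0, new interval: [-1.237500, -1.065000]
Iteration 5:
  c_5 = (-1.237500 + (-1.065000))/2 = -1.151250
  f(c_5) = f(-1.151250) = -0.653219
  f(a) × f(c) ≥ 0, new interval: [-1.151250, -1.065000]

After 5 iteration(s), the approximation is c_5 = -1.151250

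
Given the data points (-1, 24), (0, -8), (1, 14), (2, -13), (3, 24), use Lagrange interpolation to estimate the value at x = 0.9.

Lagrange interpolation formula:
P(x) = Σ yᵢ × Lᵢ(x)
where Lᵢ(x) = Π_{j≠i} (x - xⱼ)/(xᵢ - xⱼ)

L_0(0.9) = (0.9 - 0)/(-1 - 0) × (0.9 - 1)/(-1 - 1) × (0.9 - 2)/(-1 - 2) × (0.9 - 3)/(-1 - 3) = -0.008662
L_1(0.9) = (0.9 - (-1))/(0 - (-1)) × (0.9 - 1)/(0 - 1) × (0.9 - 2)/(0 - 2) × (0.9 - 3)/(0 - 3) = 0.073150
L_2(0.9) = (0.9 - (-1))/(1 - (-1)) × (0.9 - 0)/(1 - 0) × (0.9 - 2)/(1 - 2) × (0.9 - 3)/(1 - 3) = 0.987525
L_3(0.9) = (0.9 - (-1))/(2 - (-1)) × (0.9 - 0)/(2 - 0) × (0.9 - 1)/(2 - 1) × (0.9 - 3)/(2 - 3) = -0.059850
L_4(0.9) = (0.9 - (-1))/(3 - (-1)) × (0.9 - 0)/(3 - 0) × (0.9 - 1)/(3 - 1) × (0.9 - 2)/(3 - 2) = 0.007837

P(0.9) = 24×L_0(0.9) + (-8)×L_1(0.9) + 14×L_2(0.9) + (-13)×L_3(0.9) + 24×L_4(0.9)
P(0.9) = 13.998400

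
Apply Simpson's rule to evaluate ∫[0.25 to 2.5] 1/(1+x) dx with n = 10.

f(x) = 1/(1+x)
a = 0.25, b = 2.5, n = 10
h = (b - a)/n = 0.225000

Simpson's rule: (h/3)[f(x₀) + 4f(x₁) + 2f(x₂) + ... + f(xₙ)]

x_0 = 0.2500, f(x_0) = 0.800000, coefficient = 1
x_1 = 0.4750, f(x_1) = 0.677966, coefficient = 4
x_2 = 0.7000, f(x_2) = 0.588235, coefficient = 2
x_3 = 0.9250, f(x_3) = 0.519481, coefficient = 4
x_4 = 1.1500, f(x_4) = 0.465116, coefficient = 2
x_5 = 1.3750, f(x_5) = 0.421053, coefficient = 4
x_6 = 1.6000, f(x_6) = 0.384615, coefficient = 2
x_7 = 1.8250, f(x_7) = 0.353982, coefficient = 4
x_8 = 2.0500, f(x_8) = 0.327869, coefficient = 2
x_9 = 2.2750, f(x_9) = 0.305344, coefficient = 4
x_10 = 2.5000, f(x_10) = 0.285714, coefficient = 1

I ≈ (0.225000/3) × 13.728686 = 1.029651
Exact value: 1.029619
Error: 0.000032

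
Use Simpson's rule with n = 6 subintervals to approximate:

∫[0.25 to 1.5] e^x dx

f(x) = e^x
a = 0.25, b = 1.5, n = 6
h = (b - a)/n = 0.208333

Simpson's rule: (h/3)[f(x₀) + 4f(x₁) + 2f(x₂) + ... + f(xₙ)]

x_0 = 0.2500, f(x_0) = 1.284025, coefficient = 1
x_1 = 0.4583, f(x_1) = 1.581436, coefficient = 4
x_2 = 0.6667, f(x_2) = 1.947734, coefficient = 2
x_3 = 0.8750, f(x_3) = 2.398875, coefficient = 4
x_4 = 1.0833, f(x_4) = 2.954512, coefficient = 2
x_5 = 1.2917, f(x_5) = 3.638846, coefficient = 4
x_6 = 1.5000, f(x_6) = 4.481689, coefficient = 1

I ≈ (0.208333/3) × 46.046836 = 3.197697
Exact value: 3.197664
Error: 0.000033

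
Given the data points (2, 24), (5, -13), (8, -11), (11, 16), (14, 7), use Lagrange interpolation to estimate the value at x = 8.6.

Lagrange interpolation formula:
P(x) = Σ yᵢ × Lᵢ(x)
where Lᵢ(x) = Π_{j≠i} (x - xⱼ)/(xᵢ - xⱼ)

L_0(8.6) = (8.6 - 5)/(2 - 5) × (8.6 - 8)/(2 - 8) × (8.6 - 11)/(2 - 11) × (8.6 - 14)/(2 - 14) = 0.014400
L_1(8.6) = (8.6 - 2)/(5 - 2) × (8.6 - 8)/(5 - 8) × (8.6 - 11)/(5 - 11) × (8.6 - 14)/(5 - 14) = -0.105600
L_2(8.6) = (8.6 - 2)/(8 - 2) × (8.6 - 5)/(8 - 5) × (8.6 - 11)/(8 - 11) × (8.6 - 14)/(8 - 14) = 0.950400
L_3(8.6) = (8.6 - 2)/(11 - 2) × (8.6 - 5)/(11 - 5) × (8.6 - 8)/(11 - 8) × (8.6 - 14)/(11 - 14) = 0.158400
L_4(8.6) = (8.6 - 2)/(14 - 2) × (8.6 - 5)/(14 - 5) × (8.6 - 8)/(14 - 8) × (8.6 - 11)/(14 - 11) = -0.017600

P(8.6) = 24×L_0(8.6) + (-13)×L_1(8.6) + (-11)×L_2(8.6) + 16×L_3(8.6) + 7×L_4(8.6)
P(8.6) = -6.324800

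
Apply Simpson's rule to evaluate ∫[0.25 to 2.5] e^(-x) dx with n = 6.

f(x) = e^(-x)
a = 0.25, b = 2.5, n = 6
h = (b - a)/n = 0.375000

Simpson's rule: (h/3)[f(x₀) + 4f(x₁) + 2f(x₂) + ... + f(xₙ)]

x_0 = 0.2500, f(x_0) = 0.778801, coefficient = 1
x_1 = 0.6250, f(x_1) = 0.535261, coefficient = 4
x_2 = 1.0000, f(x_2) = 0.367879, coefficient = 2
x_3 = 1.3750, f(x_3) = 0.252840, coefficient = 4
x_4 = 1.7500, f(x_4) = 0.173774, coefficient = 2
x_5 = 2.1250, f(x_5) = 0.119433, coefficient = 4
x_6 = 2.5000, f(x_6) = 0.082085, coefficient = 1

I ≈ (0.375000/3) × 5.574329 = 0.696791
Exact value: 0.696716
Error: 0.000075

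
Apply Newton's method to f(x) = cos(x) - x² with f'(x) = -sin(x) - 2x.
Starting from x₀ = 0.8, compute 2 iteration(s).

f(x) = cos(x) - x²
f'(x) = -sin(x) - 2x
x₀ = 0.8

Newton-Raphson formula: x_{n+1} = x_n - f(x_n)/f'(x_n)

Iteration 1:
  f(0.800000) = 0.056707
  f'(0.800000) = -2.317356
  x_1 = 0.800000 - 0.056707/(-2.317356) = 0.824470
Iteration 2:
  f(0.824470) = -0.000806
  f'(0.824470) = -2.383129
  x_2 = 0.824470 - (-0.000806)/(-2.383129) = 0.824132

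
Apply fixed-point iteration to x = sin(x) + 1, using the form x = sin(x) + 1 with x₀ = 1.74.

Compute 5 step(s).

Equation: x = sin(x) + 1
Fixed-point form: x = sin(x) + 1
x₀ = 1.74

x_1 = g(1.740000) = 1.985719
x_2 = g(1.985719) = 1.915147
x_3 = g(1.915147) = 1.941295
x_4 = g(1.941295) = 1.932147
x_5 = g(1.932147) = 1.935420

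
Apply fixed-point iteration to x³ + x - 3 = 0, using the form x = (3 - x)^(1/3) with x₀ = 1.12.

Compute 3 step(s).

Equation: x³ + x - 3 = 0
Fixed-point form: x = (3 - x)^(1/3)
x₀ = 1.12

x_1 = g(1.120000) = 1.234201
x_2 = g(1.234201) = 1.208687
x_3 = g(1.208687) = 1.214480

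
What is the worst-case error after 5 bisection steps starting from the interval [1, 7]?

Bisection error bound: |error| ≤ (b-a)/2^n
|error| ≤ (7 - 1)/2^5 = 6/2^5
|error| ≤ 0.1875000000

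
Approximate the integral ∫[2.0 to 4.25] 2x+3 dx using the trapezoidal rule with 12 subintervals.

f(x) = 2x+3
a = 2.0, b = 4.25, n = 12
h = (b - a)/n = 0.187500

Trapezoidal rule: (h/2)[f(x₀) + 2f(x₁) + 2f(x₂) + ... + f(xₙ)]

x_0 = 2.0000, f(x_0) = 7.000000, coefficient = 1
x_1 = 2.1875, f(x_1) = 7.375000, coefficient = 2
x_2 = 2.3750, f(x_2) = 7.750000, coefficient = 2
x_3 = 2.5625, f(x_3) = 8.125000, coefficient = 2
x_4 = 2.7500, f(x_4) = 8.500000, coefficient = 2
x_5 = 2.9375, f(x_5) = 8.875000, coefficient = 2
x_6 = 3.1250, f(x_6) = 9.250000, coefficient = 2
x_7 = 3.3125, f(x_7) = 9.625000, coefficient = 2
x_8 = 3.5000, f(x_8) = 10.000000, coefficient = 2
x_9 = 3.6875, f(x_9) = 10.375000, coefficient = 2
x_10 = 3.8750, f(x_10) = 10.750000, coefficient = 2
x_11 = 4.0625, f(x_11) = 11.125000, coefficient = 2
x_12 = 4.2500, f(x_12) = 11.500000, coefficient = 1

I ≈ (0.187500/2) × 222.000000 = 20.812500
Exact value: 20.812500
Error: 0.000000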